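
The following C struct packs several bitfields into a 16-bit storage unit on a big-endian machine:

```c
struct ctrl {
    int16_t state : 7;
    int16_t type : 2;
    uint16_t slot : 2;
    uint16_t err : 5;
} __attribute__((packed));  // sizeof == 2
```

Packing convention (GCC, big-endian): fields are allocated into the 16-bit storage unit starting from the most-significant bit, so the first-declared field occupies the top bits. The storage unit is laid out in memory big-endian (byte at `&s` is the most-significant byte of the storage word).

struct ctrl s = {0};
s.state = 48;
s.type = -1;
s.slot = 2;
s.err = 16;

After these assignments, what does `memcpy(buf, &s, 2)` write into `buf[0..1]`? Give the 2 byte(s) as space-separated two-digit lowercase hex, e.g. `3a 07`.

state:7 = 48 → 0x30 << 9 → word 0x6000
type:2 = -1 → 0x3 << 7 → word 0x6180
slot:2 = 2 → 0x2 << 5 → word 0x61c0
err:5 = 16 → 0x10 << 0 → word 0x61d0
word = 0x61d0 → big-endian bytes:
  [0]=0x61  [1]=0xd0

61 d0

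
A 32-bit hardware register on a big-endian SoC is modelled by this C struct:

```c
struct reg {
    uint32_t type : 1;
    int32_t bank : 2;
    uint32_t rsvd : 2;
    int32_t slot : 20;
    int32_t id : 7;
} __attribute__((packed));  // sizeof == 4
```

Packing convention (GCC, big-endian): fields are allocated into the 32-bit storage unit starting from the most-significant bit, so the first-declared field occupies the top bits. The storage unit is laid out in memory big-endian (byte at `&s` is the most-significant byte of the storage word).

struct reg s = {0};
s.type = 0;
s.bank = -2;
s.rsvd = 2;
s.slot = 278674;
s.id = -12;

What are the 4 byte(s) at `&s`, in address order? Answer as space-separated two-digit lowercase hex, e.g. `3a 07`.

[31+:1] type=0 & 0x1 = 0x0; word=0x00000000
[29+:2] bank=-2 & 0x3 = 0x2; word=0x40000000
[27+:2] rsvd=2 & 0x3 = 0x2; word=0x50000000
[7+:20] slot=278674 & 0xfffff = 0x44092; word=0x52204900
[0+:7] id=-12 & 0x7f = 0x74; word=0x52204974
word = 0x52204974 → big-endian bytes:
  [0]=0x52  [1]=0x20  [2]=0x49  [3]=0x74

52 20 49 74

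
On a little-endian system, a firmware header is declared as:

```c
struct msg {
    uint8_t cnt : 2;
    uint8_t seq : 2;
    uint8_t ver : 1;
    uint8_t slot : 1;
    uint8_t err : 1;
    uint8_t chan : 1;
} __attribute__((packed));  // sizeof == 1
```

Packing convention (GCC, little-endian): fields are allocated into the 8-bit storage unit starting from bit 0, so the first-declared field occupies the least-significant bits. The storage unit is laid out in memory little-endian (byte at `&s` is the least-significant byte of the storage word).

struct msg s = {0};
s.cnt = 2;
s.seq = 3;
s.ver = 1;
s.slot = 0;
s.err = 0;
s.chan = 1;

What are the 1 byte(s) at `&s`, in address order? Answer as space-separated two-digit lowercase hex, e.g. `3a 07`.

9e

[0+:2] cnt=2 & 0x3 = 0x2; word=0x02
[2+:2] seq=3 & 0x3 = 0x3; word=0x0e
[4+:1] ver=1 & 0x1 = 0x1; word=0x1e
[5+:1] slot=0 & 0x1 = 0x0; word=0x1e
[6+:1] err=0 & 0x1 = 0x0; word=0x1e
[7+:1] chan=1 & 0x1 = 0x1; word=0x9e
word = 0x9e → little-endian bytes:
  [0]=0x9e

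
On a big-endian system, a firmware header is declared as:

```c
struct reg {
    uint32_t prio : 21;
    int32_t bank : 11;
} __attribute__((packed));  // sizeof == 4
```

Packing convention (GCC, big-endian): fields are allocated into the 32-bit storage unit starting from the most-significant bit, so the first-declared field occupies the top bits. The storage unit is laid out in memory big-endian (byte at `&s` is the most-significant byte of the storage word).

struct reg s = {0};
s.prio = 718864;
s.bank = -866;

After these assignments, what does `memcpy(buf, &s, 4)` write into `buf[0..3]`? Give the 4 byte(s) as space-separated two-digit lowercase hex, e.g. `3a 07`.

prio:21 = 718864 → 0xaf810 << 11 → word 0x57c08000
bank:11 = -866 → 0x49e << 0 → word 0x57c0849e
word = 0x57c0849e → big-endian bytes:
  [0]=0x57  [1]=0xc0  [2]=0x84  [3]=0x9e

57 c0 84 9e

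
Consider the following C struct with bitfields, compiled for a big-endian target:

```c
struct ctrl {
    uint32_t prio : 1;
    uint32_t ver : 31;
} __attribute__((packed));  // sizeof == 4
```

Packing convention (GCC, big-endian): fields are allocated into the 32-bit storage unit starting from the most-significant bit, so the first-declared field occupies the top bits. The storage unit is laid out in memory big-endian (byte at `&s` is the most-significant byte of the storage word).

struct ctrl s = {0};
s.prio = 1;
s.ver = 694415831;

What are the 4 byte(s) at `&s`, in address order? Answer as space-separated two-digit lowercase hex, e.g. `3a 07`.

a9 63 f1 d7

prio (1b) val=1 bits=0x1 at bit 31: 0x80000000
ver (31b) val=694415831 bits=0x2963f1d7 at bit 0: 0xa963f1d7
word = 0xa963f1d7 → big-endian bytes:
  [0]=0xa9  [1]=0x63  [2]=0xf1  [3]=0xd7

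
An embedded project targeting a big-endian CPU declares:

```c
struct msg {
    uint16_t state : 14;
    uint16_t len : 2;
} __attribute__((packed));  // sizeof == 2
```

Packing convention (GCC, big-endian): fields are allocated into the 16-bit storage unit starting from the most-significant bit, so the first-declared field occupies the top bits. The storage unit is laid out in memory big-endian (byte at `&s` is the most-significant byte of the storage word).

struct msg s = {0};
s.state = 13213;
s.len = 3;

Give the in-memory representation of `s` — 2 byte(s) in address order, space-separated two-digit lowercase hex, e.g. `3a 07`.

ce 77

state:14 = 13213 → 0x339d << 2 → word 0xce74
len:2 = 3 → 0x3 << 0 → word 0xce77
word = 0xce77 → big-endian bytes:
  [0]=0xce  [1]=0x77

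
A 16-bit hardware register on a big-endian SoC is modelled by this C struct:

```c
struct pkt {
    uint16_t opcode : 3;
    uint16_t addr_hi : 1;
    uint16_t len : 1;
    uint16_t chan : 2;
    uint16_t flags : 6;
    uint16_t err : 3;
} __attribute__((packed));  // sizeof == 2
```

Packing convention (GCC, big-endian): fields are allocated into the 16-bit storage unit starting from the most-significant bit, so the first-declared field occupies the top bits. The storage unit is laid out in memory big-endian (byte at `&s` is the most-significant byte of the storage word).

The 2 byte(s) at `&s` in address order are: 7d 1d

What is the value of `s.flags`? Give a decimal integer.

35

[0]=0x7d [1]=0x1d (big-endian) → word 0x7d1d
opcode [13+:3] = (word>>13) & 0x7 = 3
addr_hi [12+:1] = (word>>12) & 0x1 = 1
len [11+:1] = (word>>11) & 0x1 = 1
chan [9+:2] = (word>>9) & 0x3 = 2
flags [3+:6] = (word>>3) & 0x3f = 35  ←
err [0+:3] = (word>>0) & 0x7 = 5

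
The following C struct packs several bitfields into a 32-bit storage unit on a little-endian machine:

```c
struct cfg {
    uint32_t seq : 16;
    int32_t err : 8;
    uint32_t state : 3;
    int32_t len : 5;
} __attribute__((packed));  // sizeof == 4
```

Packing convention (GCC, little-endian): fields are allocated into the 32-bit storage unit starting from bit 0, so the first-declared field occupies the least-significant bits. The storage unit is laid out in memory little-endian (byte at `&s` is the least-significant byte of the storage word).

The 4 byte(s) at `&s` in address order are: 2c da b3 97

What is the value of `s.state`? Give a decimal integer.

[0]=0x2c [1]=0xda [2]=0xb3 [3]=0x97 (little-endian) → word 0x97b3da2c
seq:16 @ bit 0 → (0x97b3da2c>>0)&0xffff = 0xda2c
err:8 @ bit 16 → (0x97b3da2c>>16)&0xff = 0xb3
state:3 @ bit 24 → (0x97b3da2c>>24)&0x7 = 0x7  ←
len:5 @ bit 27 → (0x97b3da2c>>27)&0x1f = 0x12

7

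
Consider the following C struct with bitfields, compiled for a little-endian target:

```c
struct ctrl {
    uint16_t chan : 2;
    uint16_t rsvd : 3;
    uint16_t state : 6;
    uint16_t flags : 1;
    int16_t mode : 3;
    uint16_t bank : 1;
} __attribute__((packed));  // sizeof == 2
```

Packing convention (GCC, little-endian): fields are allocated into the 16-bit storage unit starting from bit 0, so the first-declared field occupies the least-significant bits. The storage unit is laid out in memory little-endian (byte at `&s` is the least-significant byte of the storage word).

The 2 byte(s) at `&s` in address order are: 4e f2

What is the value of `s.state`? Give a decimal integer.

[0]=0x4e [1]=0xf2 (little-endian) → word 0xf24e
chan:2 @ bit 0 → (0xf24e>>0)&0x3 = 0x2
rsvd:3 @ bit 2 → (0xf24e>>2)&0x7 = 0x3
state:6 @ bit 5 → (0xf24e>>5)&0x3f = 0x12  ←
flags:1 @ bit 11 → (0xf24e>>11)&0x1 = 0x0
mode:3 @ bit 12 → (0xf24e>>12)&0x7 = 0x7
bank:1 @ bit 15 → (0xf24e>>15)&0x1 = 0x1

18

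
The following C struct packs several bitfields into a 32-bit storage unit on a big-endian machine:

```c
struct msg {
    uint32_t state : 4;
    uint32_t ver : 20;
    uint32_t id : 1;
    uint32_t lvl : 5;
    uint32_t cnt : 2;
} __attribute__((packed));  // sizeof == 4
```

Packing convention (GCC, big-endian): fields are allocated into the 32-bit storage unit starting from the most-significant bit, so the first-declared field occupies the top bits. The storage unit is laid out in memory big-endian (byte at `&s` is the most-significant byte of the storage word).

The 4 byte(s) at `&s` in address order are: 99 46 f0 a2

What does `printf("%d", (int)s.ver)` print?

607984

[0]=0x99 [1]=0x46 [2]=0xf0 [3]=0xa2 (big-endian) → word 0x9946f0a2
state:4 @ bit 28 → (0x9946f0a2>>28)&0xf = 0x9
ver:20 @ bit 8 → (0x9946f0a2>>8)&0xfffff = 0x946f0  ←
id:1 @ bit 7 → (0x9946f0a2>>7)&0x1 = 0x1
lvl:5 @ bit 2 → (0x9946f0a2>>2)&0x1f = 0x8
cnt:2 @ bit 0 → (0x9946f0a2>>0)&0x3 = 0x2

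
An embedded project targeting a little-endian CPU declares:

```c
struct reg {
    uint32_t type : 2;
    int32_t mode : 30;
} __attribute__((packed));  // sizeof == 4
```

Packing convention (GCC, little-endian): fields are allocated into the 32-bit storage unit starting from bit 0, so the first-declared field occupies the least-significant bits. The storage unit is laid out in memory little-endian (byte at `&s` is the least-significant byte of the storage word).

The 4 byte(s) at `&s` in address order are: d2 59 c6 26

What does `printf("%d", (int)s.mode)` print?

[0]=0xd2 [1]=0x59 [2]=0xc6 [3]=0x26 (little-endian) → word 0x26c659d2
type:2 @ bit 0 → (0x26c659d2>>0)&0x3 = 0x2
mode:30 @ bit 2 → (0x26c659d2>>2)&0x3fffffff = 0x9b19674  ←
mode signed 30b, MSB=0: value = 162633332

162633332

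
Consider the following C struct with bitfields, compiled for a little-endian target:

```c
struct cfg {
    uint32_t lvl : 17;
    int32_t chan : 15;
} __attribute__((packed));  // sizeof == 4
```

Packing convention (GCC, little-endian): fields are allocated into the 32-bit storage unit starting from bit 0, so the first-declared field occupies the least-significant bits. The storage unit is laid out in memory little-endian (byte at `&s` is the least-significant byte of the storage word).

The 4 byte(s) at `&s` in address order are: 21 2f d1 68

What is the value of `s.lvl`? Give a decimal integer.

[0]=0x21 [1]=0x2f [2]=0xd1 [3]=0x68 (little-endian) → word 0x68d12f21
lvl [0+:17] = (word>>0) & 0x1ffff = 77601  ←
chan [17+:15] = (word>>17) & 0x7fff = 13416

77601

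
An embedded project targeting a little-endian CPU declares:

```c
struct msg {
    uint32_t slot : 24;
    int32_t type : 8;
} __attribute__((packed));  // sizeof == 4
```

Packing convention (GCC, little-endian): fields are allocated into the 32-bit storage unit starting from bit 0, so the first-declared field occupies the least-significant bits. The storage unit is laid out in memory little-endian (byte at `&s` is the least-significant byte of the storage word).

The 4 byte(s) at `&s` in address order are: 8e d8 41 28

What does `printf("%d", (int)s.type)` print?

[0]=0x8e [1]=0xd8 [2]=0x41 [3]=0x28 (little-endian) → word 0x2841d88e
slot:24 @ bit 0 → (0x2841d88e>>0)&0xffffff = 0x41d88e
type:8 @ bit 24 → (0x2841d88e>>24)&0xff = 0x28  ←
type signed 8b, MSB=0: value = 40

40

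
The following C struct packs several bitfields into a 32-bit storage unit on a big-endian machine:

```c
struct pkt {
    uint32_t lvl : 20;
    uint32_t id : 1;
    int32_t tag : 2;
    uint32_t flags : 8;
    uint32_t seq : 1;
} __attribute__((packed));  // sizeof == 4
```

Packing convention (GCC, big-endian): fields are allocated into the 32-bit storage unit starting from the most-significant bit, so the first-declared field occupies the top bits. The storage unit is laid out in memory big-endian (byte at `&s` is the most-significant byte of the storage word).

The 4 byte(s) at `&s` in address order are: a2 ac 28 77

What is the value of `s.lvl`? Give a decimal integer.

666306

[0]=0xa2 [1]=0xac [2]=0x28 [3]=0x77 (big-endian) → word 0xa2ac2877
lvl:20 @ bit 12 → (0xa2ac2877>>12)&0xfffff = 0xa2ac2  ←
id:1 @ bit 11 → (0xa2ac2877>>11)&0x1 = 0x1
tag:2 @ bit 9 → (0xa2ac2877>>9)&0x3 = 0x0
flags:8 @ bit 1 → (0xa2ac2877>>1)&0xff = 0x3b
seq:1 @ bit 0 → (0xa2ac2877>>0)&0x1 = 0x1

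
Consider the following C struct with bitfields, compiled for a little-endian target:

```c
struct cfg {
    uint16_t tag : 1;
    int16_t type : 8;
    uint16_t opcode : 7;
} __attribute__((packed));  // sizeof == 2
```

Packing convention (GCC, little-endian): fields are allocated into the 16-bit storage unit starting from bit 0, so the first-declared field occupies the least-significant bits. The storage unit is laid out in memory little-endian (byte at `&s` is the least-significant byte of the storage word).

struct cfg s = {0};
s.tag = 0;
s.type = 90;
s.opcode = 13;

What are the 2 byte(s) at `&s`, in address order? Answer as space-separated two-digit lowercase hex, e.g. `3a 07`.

[0+:1] tag=0 & 0x1 = 0x0; word=0x0000
[1+:8] type=90 & 0xff = 0x5a; word=0x00b4
[9+:7] opcode=13 & 0x7f = 0xd; word=0x1ab4
word = 0x1ab4 → little-endian bytes:
  [0]=0xb4  [1]=0x1a

b4 1a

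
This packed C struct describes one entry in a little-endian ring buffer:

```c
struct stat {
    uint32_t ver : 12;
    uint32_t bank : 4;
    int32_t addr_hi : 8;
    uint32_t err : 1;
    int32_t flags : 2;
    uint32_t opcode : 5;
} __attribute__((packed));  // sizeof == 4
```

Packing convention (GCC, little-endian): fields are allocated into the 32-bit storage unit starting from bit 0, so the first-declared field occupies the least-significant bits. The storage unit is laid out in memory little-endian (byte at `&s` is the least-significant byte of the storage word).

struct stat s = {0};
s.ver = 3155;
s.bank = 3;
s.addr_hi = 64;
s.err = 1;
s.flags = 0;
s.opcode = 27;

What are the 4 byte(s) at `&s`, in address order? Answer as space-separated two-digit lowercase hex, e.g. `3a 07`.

53 3c 40 d9

ver:12 = 3155 → 0xc53 << 0 → word 0x00000c53
bank:4 = 3 → 0x3 << 12 → word 0x00003c53
addr_hi:8 = 64 → 0x40 << 16 → word 0x00403c53
err:1 = 1 → 0x1 << 24 → word 0x01403c53
flags:2 = 0 → 0x0 << 25 → word 0x01403c53
opcode:5 = 27 → 0x1b << 27 → word 0xd9403c53
word = 0xd9403c53 → little-endian bytes:
  [0]=0x53  [1]=0x3c  [2]=0x40  [3]=0xd9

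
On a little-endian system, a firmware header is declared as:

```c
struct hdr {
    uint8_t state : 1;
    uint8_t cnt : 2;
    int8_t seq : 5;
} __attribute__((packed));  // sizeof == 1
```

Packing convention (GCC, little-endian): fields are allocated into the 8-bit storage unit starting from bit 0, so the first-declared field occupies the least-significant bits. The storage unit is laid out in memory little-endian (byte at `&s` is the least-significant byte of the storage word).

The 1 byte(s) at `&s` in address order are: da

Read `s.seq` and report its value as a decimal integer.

[0]=0xda (little-endian) → word 0xda
state [0+:1] = (word>>0) & 0x1 = 0
cnt [1+:2] = (word>>1) & 0x3 = 1
seq [3+:5] = (word>>3) & 0x1f = 27  ←
seq signed 5b, MSB=1: 27 - 32 = -5

-5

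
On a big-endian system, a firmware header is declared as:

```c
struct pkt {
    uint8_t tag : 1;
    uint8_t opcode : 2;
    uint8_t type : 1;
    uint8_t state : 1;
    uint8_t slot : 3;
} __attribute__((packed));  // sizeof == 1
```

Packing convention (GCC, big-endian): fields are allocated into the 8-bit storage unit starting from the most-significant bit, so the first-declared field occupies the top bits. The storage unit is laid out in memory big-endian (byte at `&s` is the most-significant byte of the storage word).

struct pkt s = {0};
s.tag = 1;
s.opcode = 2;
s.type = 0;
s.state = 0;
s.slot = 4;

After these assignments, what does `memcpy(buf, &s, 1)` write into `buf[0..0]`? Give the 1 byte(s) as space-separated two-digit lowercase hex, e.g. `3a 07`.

c4

[7+:1] tag=1 & 0x1 = 0x1; word=0x80
[5+:2] opcode=2 & 0x3 = 0x2; word=0xc0
[4+:1] type=0 & 0x1 = 0x0; word=0xc0
[3+:1] state=0 & 0x1 = 0x0; word=0xc0
[0+:3] slot=4 & 0x7 = 0x4; word=0xc4
word = 0xc4 → big-endian bytes:
  [0]=0xc4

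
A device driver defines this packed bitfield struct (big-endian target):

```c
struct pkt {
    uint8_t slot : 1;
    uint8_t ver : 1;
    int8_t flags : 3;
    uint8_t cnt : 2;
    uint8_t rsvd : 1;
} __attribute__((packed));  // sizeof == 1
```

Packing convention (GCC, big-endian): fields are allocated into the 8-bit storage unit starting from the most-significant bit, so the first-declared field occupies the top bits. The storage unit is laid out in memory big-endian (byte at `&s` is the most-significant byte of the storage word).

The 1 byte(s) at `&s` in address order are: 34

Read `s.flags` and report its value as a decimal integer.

[0]=0x34 (big-endian) → word 0x34
slot:1 @ bit 7 → (0x34>>7)&0x1 = 0x0
ver:1 @ bit 6 → (0x34>>6)&0x1 = 0x0
flags:3 @ bit 3 → (0x34>>3)&0x7 = 0x6  ←
cnt:2 @ bit 1 → (0x34>>1)&0x3 = 0x2
rsvd:1 @ bit 0 → (0x34>>0)&0x1 = 0x0
flags signed 3b, MSB=1: 6 - 8 = -2

-2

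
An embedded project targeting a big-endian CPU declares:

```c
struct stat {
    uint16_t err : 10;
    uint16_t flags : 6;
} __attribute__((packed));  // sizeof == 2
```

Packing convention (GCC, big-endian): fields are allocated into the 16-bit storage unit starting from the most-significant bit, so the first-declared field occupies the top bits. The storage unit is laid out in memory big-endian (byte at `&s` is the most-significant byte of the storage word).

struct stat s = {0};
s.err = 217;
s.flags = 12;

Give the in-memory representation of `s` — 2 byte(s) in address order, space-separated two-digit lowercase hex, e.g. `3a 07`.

err (10b) val=217 bits=0xd9 at bit 6: 0x3640
flags (6b) val=12 bits=0xc at bit 0: 0x364c
word = 0x364c → big-endian bytes:
  [0]=0x36  [1]=0x4c

36 4c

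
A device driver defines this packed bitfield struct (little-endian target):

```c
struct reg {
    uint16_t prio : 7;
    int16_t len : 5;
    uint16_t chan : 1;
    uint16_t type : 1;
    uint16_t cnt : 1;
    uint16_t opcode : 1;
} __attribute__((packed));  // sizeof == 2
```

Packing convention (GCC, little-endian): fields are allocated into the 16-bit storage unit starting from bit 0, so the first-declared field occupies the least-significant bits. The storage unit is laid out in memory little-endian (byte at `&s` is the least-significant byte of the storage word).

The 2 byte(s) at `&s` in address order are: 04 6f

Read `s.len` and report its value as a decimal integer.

-2

[0]=0x04 [1]=0x6f (little-endian) → word 0x6f04
prio [0+:7] = (word>>0) & 0x7f = 4
len [7+:5] = (word>>7) & 0x1f = 30  ←
chan [12+:1] = (word>>12) & 0x1 = 0
type [13+:1] = (word>>13) & 0x1 = 1
cnt [14+:1] = (word>>14) & 0x1 = 1
opcode [15+:1] = (word>>15) & 0x1 = 0
len signed 5b, MSB=1: 30 - 32 = -2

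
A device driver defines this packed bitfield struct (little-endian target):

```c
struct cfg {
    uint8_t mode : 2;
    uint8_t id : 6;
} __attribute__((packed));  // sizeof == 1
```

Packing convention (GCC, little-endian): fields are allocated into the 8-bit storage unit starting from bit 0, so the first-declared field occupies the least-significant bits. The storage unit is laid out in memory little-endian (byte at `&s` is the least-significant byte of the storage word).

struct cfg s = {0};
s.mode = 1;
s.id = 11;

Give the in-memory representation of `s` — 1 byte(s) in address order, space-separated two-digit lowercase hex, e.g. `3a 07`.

[0+:2] mode=1 & 0x3 = 0x1; word=0x01
[2+:6] id=11 & 0x3f = 0xb; word=0x2d
word = 0x2d → little-endian bytes:
  [0]=0x2d

2d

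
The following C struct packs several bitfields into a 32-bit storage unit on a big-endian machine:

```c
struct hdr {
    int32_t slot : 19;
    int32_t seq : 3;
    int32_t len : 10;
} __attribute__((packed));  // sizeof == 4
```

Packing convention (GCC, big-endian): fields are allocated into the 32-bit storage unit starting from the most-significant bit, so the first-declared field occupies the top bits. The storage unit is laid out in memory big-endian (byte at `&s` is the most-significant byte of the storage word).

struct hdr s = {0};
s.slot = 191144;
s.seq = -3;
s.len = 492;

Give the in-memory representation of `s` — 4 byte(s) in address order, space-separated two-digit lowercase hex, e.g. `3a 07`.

5d 55 15 ec

slot:19 = 191144 → 0x2eaa8 << 13 → word 0x5d550000
seq:3 = -3 → 0x5 << 10 → word 0x5d551400
len:10 = 492 → 0x1ec << 0 → word 0x5d5515ec
word = 0x5d5515ec → big-endian bytes:
  [0]=0x5d  [1]=0x55  [2]=0x15  [3]=0xec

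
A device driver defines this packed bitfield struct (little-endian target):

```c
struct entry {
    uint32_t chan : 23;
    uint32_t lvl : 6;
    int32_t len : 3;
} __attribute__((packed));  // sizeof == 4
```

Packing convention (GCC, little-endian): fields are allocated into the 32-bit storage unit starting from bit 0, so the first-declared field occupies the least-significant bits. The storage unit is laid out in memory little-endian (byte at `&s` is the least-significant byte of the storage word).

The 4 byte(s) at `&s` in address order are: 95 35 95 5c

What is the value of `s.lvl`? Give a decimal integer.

[0]=0x95 [1]=0x35 [2]=0x95 [3]=0x5c (little-endian) → word 0x5c953595
chan:23 @ bit 0 → (0x5c953595>>0)&0x7fffff = 0x153595
lvl:6 @ bit 23 → (0x5c953595>>23)&0x3f = 0x39  ←
len:3 @ bit 29 → (0x5c953595>>29)&0x7 = 0x2

57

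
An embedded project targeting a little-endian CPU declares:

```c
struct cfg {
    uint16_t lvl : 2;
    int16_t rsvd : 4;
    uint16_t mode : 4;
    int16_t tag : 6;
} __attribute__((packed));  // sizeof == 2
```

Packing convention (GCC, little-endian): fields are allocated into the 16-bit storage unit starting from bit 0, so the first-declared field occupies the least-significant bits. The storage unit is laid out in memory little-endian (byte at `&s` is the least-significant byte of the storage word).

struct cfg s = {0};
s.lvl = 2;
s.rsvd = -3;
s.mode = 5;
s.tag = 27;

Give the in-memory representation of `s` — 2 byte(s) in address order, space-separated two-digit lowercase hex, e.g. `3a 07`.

lvl (2b) val=2 bits=0x2 at bit 0: 0x0002
rsvd (4b) val=-3 bits=0xd at bit 2: 0x0036
mode (4b) val=5 bits=0x5 at bit 6: 0x0176
tag (6b) val=27 bits=0x1b at bit 10: 0x6d76
word = 0x6d76 → little-endian bytes:
  [0]=0x76  [1]=0x6d

76 6d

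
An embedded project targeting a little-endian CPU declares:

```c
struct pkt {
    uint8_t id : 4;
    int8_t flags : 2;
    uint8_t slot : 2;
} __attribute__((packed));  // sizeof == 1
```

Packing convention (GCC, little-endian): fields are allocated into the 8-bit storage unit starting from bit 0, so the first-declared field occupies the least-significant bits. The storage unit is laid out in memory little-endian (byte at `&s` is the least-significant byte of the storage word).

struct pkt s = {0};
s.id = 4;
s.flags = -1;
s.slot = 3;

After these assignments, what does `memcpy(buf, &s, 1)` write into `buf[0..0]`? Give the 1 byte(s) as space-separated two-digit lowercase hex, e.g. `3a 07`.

id (4b) val=4 bits=0x4 at bit 0: 0x04
flags (2b) val=-1 bits=0x3 at bit 4: 0x34
slot (2b) val=3 bits=0x3 at bit 6: 0xf4
word = 0xf4 → little-endian bytes:
  [0]=0xf4

f4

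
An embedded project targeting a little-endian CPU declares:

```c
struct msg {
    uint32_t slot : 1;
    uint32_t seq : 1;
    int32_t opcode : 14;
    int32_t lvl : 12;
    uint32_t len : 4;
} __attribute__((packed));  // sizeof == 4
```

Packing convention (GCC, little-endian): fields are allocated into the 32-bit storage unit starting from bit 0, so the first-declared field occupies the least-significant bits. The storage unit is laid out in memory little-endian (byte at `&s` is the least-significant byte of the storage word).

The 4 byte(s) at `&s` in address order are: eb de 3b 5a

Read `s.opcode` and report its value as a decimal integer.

-2118

[0]=0xeb [1]=0xde [2]=0x3b [3]=0x5a (little-endian) → word 0x5a3bdeeb
slot:1 @ bit 0 → (0x5a3bdeeb>>0)&0x1 = 0x1
seq:1 @ bit 1 → (0x5a3bdeeb>>1)&0x1 = 0x1
opcode:14 @ bit 2 → (0x5a3bdeeb>>2)&0x3fff = 0x37ba  ←
lvl:12 @ bit 16 → (0x5a3bdeeb>>16)&0xfff = 0xa3b
len:4 @ bit 28 → (0x5a3bdeeb>>28)&0xf = 0x5
opcode signed 14b, MSB=1: 14266 - 16384 = -2118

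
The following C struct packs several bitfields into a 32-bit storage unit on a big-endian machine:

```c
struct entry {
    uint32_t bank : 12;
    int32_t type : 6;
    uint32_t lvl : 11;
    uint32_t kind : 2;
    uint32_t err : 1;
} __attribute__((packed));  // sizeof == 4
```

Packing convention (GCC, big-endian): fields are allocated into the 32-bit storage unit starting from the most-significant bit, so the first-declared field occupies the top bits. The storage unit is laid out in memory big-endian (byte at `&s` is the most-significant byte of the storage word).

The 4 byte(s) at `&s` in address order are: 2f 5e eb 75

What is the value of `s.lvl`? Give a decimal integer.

1390

[0]=0x2f [1]=0x5e [2]=0xeb [3]=0x75 (big-endian) → word 0x2f5eeb75
bank:12 @ bit 20 → (0x2f5eeb75>>20)&0xfff = 0x2f5
type:6 @ bit 14 → (0x2f5eeb75>>14)&0x3f = 0x3b
lvl:11 @ bit 3 → (0x2f5eeb75>>3)&0x7ff = 0x56e  ←
kind:2 @ bit 1 → (0x2f5eeb75>>1)&0x3 = 0x2
err:1 @ bit 0 → (0x2f5eeb75>>0)&0x1 = 0x1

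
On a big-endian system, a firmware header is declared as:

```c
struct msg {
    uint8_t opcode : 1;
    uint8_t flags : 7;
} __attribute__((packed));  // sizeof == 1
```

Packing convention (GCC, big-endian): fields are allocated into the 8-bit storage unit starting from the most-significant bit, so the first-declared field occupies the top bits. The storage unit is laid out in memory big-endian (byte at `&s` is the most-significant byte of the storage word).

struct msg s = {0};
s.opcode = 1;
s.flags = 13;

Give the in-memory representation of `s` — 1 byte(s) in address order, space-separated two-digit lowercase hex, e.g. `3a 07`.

opcode (1b) val=1 bits=0x1 at bit 7: 0x80
flags (7b) val=13 bits=0xd at bit 0: 0x8d
word = 0x8d → big-endian bytes:
  [0]=0x8d

8d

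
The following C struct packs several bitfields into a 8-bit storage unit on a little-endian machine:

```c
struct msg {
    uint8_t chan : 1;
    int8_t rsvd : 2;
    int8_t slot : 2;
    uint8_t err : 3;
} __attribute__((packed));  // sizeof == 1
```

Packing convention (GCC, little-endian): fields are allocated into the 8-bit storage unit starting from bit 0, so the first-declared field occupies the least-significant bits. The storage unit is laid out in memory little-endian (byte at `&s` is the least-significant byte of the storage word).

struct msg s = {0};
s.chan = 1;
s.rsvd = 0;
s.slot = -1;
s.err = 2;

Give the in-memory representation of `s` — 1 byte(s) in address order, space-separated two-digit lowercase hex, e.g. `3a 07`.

chan (1b) val=1 bits=0x1 at bit 0: 0x01
rsvd (2b) val=0 bits=0x0 at bit 1: 0x01
slot (2b) val=-1 bits=0x3 at bit 3: 0x19
err (3b) val=2 bits=0x2 at bit 5: 0x59
word = 0x59 → little-endian bytes:
  [0]=0x59

59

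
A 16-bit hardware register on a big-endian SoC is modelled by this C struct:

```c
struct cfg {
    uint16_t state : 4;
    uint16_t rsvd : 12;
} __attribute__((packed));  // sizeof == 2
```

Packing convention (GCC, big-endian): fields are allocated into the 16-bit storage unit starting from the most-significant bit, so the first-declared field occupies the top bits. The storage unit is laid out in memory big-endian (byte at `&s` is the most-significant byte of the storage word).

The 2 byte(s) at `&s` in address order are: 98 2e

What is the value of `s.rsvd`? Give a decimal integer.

[0]=0x98 [1]=0x2e (big-endian) → word 0x982e
state:4 @ bit 12 → (0x982e>>12)&0xf = 0x9
rsvd:12 @ bit 0 → (0x982e>>0)&0xfff = 0x82e  ←

2094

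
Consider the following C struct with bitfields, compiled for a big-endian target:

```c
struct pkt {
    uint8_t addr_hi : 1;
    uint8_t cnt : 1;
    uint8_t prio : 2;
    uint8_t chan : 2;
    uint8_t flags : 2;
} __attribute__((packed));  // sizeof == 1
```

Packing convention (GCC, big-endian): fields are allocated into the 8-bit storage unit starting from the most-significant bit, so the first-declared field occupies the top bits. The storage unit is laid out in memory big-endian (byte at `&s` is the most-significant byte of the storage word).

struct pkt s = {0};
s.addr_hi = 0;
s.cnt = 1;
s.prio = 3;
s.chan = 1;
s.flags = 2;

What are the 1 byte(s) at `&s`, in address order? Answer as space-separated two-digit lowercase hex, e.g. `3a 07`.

76

addr_hi:1 = 0 → 0x0 << 7 → word 0x00
cnt:1 = 1 → 0x1 << 6 → word 0x40
prio:2 = 3 → 0x3 << 4 → word 0x70
chan:2 = 1 → 0x1 << 2 → word 0x74
flags:2 = 2 → 0x2 << 0 → word 0x76
word = 0x76 → big-endian bytes:
  [0]=0x76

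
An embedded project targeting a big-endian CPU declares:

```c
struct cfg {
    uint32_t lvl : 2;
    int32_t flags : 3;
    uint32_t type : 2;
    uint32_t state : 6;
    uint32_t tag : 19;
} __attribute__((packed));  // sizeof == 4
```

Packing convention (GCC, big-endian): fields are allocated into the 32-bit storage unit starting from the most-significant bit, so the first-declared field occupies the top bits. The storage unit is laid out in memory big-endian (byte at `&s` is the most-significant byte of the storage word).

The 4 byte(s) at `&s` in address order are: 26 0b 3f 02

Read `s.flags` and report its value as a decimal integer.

-4

[0]=0x26 [1]=0x0b [2]=0x3f [3]=0x02 (big-endian) → word 0x260b3f02
lvl:2 @ bit 30 → (0x260b3f02>>30)&0x3 = 0x0
flags:3 @ bit 27 → (0x260b3f02>>27)&0x7 = 0x4  ←
type:2 @ bit 25 → (0x260b3f02>>25)&0x3 = 0x3
state:6 @ bit 19 → (0x260b3f02>>19)&0x3f = 0x1
tag:19 @ bit 0 → (0x260b3f02>>0)&0x7ffff = 0x33f02
flags signed 3b, MSB=1: 4 - 8 = -4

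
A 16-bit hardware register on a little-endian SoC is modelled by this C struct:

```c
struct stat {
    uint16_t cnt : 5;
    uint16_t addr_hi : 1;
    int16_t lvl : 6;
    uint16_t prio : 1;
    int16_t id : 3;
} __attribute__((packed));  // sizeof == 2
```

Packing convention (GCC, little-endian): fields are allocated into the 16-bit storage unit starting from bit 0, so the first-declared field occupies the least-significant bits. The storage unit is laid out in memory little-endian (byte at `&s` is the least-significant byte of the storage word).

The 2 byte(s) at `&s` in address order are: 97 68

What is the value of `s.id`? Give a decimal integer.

[0]=0x97 [1]=0x68 (little-endian) → word 0x6897
cnt [0+:5] = (word>>0) & 0x1f = 23
addr_hi [5+:1] = (word>>5) & 0x1 = 0
lvl [6+:6] = (word>>6) & 0x3f = 34
prio [12+:1] = (word>>12) & 0x1 = 0
id [13+:3] = (word>>13) & 0x7 = 3  ←
id signed 3b, MSB=0: value = 3

3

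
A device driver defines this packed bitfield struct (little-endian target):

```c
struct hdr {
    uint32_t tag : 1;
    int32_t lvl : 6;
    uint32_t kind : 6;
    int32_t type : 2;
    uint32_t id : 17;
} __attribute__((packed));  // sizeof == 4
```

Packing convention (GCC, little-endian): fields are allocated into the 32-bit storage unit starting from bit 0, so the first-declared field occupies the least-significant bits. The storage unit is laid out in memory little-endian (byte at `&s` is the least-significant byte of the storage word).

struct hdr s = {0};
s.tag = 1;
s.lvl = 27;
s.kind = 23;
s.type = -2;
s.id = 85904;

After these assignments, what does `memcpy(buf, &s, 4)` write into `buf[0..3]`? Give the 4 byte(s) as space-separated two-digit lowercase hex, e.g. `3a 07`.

tag (1b) val=1 bits=0x1 at bit 0: 0x00000001
lvl (6b) val=27 bits=0x1b at bit 1: 0x00000037
kind (6b) val=23 bits=0x17 at bit 7: 0x00000bb7
type (2b) val=-2 bits=0x2 at bit 13: 0x00004bb7
id (17b) val=85904 bits=0x14f90 at bit 15: 0xa7c84bb7
word = 0xa7c84bb7 → little-endian bytes:
  [0]=0xb7  [1]=0x4b  [2]=0xc8  [3]=0xa7

b7 4b c8 a7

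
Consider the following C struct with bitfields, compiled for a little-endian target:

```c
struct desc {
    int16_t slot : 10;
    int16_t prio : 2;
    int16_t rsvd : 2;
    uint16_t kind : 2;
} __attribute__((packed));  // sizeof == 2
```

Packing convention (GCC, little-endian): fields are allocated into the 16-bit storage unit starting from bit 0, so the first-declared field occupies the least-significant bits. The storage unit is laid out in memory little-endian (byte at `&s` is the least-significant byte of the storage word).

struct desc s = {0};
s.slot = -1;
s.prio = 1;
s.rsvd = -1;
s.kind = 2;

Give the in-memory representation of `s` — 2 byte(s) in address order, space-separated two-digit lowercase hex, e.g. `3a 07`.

ff b7

[0+:10] slot=-1 & 0x3ff = 0x3ff; word=0x03ff
[10+:2] prio=1 & 0x3 = 0x1; word=0x07ff
[12+:2] rsvd=-1 & 0x3 = 0x3; word=0x37ff
[14+:2] kind=2 & 0x3 = 0x2; word=0xb7ff
word = 0xb7ff → little-endian bytes:
  [0]=0xff  [1]=0xb7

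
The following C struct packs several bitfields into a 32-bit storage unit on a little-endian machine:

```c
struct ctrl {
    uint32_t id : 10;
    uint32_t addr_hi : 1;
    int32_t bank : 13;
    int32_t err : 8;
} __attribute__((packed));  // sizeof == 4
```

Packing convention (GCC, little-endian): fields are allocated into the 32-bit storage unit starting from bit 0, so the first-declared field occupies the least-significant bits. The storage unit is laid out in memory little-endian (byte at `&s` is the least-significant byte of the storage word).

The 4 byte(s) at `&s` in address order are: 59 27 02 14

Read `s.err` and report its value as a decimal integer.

20

[0]=0x59 [1]=0x27 [2]=0x02 [3]=0x14 (little-endian) → word 0x14022759
id [0+:10] = (word>>0) & 0x3ff = 857
addr_hi [10+:1] = (word>>10) & 0x1 = 1
bank [11+:13] = (word>>11) & 0x1fff = 68
err [24+:8] = (word>>24) & 0xff = 20  ←
err signed 8b, MSB=0: value = 20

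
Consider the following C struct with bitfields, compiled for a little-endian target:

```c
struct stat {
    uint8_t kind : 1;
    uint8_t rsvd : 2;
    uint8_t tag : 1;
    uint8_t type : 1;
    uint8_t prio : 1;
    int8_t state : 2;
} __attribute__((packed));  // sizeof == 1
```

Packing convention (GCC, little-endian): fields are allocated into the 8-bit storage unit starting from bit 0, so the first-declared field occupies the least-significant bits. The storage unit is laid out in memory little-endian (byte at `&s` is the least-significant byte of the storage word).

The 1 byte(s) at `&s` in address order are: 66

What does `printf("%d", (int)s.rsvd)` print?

3

[0]=0x66 (little-endian) → word 0x66
kind [0+:1] = (word>>0) & 0x1 = 0
rsvd [1+:2] = (word>>1) & 0x3 = 3  ←
tag [3+:1] = (word>>3) & 0x1 = 0
type [4+:1] = (word>>4) & 0x1 = 0
prio [5+:1] = (word>>5) & 0x1 = 1
state [6+:2] = (word>>6) & 0x3 = 1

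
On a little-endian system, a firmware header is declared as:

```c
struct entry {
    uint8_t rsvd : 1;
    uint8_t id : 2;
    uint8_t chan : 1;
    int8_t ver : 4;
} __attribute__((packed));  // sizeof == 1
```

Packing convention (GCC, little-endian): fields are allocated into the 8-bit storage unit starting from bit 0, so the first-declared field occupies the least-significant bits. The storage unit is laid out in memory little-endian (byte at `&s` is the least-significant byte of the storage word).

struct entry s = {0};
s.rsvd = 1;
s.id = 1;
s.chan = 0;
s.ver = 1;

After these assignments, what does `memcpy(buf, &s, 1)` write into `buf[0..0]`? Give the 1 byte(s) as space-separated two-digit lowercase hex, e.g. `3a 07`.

rsvd:1 = 1 → 0x1 << 0 → word 0x01
id:2 = 1 → 0x1 << 1 → word 0x03
chan:1 = 0 → 0x0 << 3 → word 0x03
ver:4 = 1 → 0x1 << 4 → word 0x13
word = 0x13 → little-endian bytes:
  [0]=0x13

13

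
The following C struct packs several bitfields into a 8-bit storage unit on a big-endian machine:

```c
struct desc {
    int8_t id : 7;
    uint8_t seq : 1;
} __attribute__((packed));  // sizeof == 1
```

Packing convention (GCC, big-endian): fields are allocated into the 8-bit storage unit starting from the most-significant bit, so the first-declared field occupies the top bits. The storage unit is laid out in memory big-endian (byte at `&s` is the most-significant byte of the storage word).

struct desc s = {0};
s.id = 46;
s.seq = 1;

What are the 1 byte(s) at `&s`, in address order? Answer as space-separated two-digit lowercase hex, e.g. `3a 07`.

5d

id (7b) val=46 bits=0x2e at bit 1: 0x5c
seq (1b) val=1 bits=0x1 at bit 0: 0x5d
word = 0x5d → big-endian bytes:
  [0]=0x5d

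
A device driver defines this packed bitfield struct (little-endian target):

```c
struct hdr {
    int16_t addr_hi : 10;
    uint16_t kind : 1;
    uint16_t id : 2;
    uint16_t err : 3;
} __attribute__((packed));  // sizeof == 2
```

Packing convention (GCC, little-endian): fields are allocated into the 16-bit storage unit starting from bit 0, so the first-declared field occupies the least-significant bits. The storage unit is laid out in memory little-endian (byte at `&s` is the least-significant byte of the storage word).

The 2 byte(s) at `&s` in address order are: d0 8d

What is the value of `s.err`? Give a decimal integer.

4

[0]=0xd0 [1]=0x8d (little-endian) → word 0x8dd0
addr_hi [0+:10] = (word>>0) & 0x3ff = 464
kind [10+:1] = (word>>10) & 0x1 = 1
id [11+:2] = (word>>11) & 0x3 = 1
err [13+:3] = (word>>13) & 0x7 = 4  ←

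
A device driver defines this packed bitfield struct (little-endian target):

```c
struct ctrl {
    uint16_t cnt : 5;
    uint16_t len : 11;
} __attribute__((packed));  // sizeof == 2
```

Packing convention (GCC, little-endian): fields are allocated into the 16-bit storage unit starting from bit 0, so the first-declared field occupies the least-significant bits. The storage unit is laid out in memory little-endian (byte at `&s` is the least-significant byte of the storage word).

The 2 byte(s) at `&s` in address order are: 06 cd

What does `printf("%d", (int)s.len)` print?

[0]=0x06 [1]=0xcd (little-endian) → word 0xcd06
cnt:5 @ bit 0 → (0xcd06>>0)&0x1f = 0x6
len:11 @ bit 5 → (0xcd06>>5)&0x7ff = 0x668  ←

1640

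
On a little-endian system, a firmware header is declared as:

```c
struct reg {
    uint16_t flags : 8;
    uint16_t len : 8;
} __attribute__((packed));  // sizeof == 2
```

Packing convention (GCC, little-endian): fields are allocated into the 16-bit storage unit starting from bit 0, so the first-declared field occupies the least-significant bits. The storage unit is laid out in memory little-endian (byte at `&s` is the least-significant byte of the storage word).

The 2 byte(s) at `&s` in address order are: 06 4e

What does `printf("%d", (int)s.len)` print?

78

[0]=0x06 [1]=0x4e (little-endian) → word 0x4e06
flags [0+:8] = (word>>0) & 0xff = 6
len [8+:8] = (word>>8) & 0xff = 78  ←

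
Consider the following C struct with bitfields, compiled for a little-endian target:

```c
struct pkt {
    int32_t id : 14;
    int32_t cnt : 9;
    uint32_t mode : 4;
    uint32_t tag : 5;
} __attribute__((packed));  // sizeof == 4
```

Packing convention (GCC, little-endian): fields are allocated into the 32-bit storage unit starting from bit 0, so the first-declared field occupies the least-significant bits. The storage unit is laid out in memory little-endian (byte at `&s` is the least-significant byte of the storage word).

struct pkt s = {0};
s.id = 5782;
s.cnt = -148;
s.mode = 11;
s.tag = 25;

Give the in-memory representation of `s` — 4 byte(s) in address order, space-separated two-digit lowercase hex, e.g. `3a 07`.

96 16 db cd

id:14 = 5782 → 0x1696 << 0 → word 0x00001696
cnt:9 = -148 → 0x16c << 14 → word 0x005b1696
mode:4 = 11 → 0xb << 23 → word 0x05db1696
tag:5 = 25 → 0x19 << 27 → word 0xcddb1696
word = 0xcddb1696 → little-endian bytes:
  [0]=0x96  [1]=0x16  [2]=0xdb  [3]=0xcd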